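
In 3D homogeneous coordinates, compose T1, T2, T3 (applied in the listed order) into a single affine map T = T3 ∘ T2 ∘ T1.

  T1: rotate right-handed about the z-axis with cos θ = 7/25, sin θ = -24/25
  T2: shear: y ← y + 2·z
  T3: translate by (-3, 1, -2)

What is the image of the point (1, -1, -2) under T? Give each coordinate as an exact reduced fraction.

T(p) = (-92/25, -106/25, -4)

T1 rotate right-handed about the z-axis with cos θ = 7/25, sin θ = -24/25: (1, -1, -2) → (-17/25, -31/25, -2)
T2 shear: y ← y + 2·z: (-17/25, -31/25, -2) → (-17/25, -131/25, -2)
T3 translate by (-3, 1, -2): (-17/25, -131/25, -2) → (-92/25, -106/25, -4)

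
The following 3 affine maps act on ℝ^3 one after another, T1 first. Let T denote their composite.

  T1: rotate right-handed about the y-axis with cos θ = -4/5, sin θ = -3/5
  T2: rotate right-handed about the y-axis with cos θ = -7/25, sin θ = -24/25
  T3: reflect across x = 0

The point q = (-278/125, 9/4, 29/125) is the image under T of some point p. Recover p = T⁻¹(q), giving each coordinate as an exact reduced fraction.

p = (-1, 9/4, 2)

T1 = [-4/5 0 -3/5 0; 0 1 0 0; 3/5 0 -4/5 0; 0 0 0 1]
T2·T1 = [-44/125 0 117/125 0; 0 1 0 0; -117/125 0 -44/125 0; 0 0 0 1]
T3·…·T1 = [44/125 0 -117/125 0; 0 1 0 0; -117/125 0 -44/125 0; 0 0 0 1]
det M = -1; M⁻¹ = [44/125 0 -117/125 0; 0 1 0 0; -117/125 0 -44/125 0; 0 0 0 1]
M⁻¹ · (-278/125, 9/4, 29/125)ᵀ = (-1, 9/4, 2)ᵀ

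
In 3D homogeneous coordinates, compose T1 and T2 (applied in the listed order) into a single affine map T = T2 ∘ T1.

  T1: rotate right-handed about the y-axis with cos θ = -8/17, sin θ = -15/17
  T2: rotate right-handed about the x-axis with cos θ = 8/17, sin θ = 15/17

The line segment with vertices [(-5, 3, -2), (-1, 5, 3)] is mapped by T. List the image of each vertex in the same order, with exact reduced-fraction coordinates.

T1 rotate right-handed about the y-axis with cos θ = -8/17, sin θ = -15/17: (-5, 3, -2) → (70/17, 3, -59/17); (-1, 5, 3) → (-37/17, 5, -39/17)
T2 rotate right-handed about the x-axis with cos θ = 8/17, sin θ = 15/17: (70/17, 3, -59/17) → (70/17, 1293/289, 293/289); (-37/17, 5, -39/17) → (-37/17, 1265/289, 963/289)

image vertices: (70/17, 1293/289, 293/289), (-37/17, 1265/289, 963/289)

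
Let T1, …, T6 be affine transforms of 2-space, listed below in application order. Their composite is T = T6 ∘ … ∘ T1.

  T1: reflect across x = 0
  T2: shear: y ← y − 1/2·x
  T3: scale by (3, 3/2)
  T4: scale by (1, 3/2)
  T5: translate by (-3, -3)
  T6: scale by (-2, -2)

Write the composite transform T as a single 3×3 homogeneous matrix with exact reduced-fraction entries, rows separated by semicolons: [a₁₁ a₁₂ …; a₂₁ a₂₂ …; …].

T1 = [-1 0 0; 0 1 0; 0 0 1]
T2·T1 = [-1 0 0; 1/2 1 0; 0 0 1]
T3·…·T1 = [-3 0 0; 3/4 3/2 0; 0 0 1]
T4·…·T1 = [-3 0 0; 9/8 9/4 0; 0 0 1]
T5·…·T1 = [-3 0 -3; 9/8 9/4 -3; 0 0 1]
T6·…·T1 = [6 0 6; -9/4 -9/2 6; 0 0 1]

T = [6 0 6; -9/4 -9/2 6; 0 0 1]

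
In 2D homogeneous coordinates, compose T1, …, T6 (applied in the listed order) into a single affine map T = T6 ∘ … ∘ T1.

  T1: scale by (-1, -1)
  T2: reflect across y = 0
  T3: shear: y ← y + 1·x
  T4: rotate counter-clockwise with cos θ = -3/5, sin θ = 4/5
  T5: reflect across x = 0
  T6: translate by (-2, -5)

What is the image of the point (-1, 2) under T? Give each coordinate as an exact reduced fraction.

T1 scale by (-1, -1): (-1, 2) → (1, -2)
T2 reflect across y = 0: (1, -2) → (1, 2)
T3 shear: y ← y + 1·x: (1, 2) → (1, 3)
T4 rotate counter-clockwise with cos θ = -3/5, sin θ = 4/5: (1, 3) → (-3, -1)
T5 reflect across x = 0: (-3, -1) → (3, -1)
T6 translate by (-2, -5): (3, -1) → (1, -6)

T(p) = (1, -6)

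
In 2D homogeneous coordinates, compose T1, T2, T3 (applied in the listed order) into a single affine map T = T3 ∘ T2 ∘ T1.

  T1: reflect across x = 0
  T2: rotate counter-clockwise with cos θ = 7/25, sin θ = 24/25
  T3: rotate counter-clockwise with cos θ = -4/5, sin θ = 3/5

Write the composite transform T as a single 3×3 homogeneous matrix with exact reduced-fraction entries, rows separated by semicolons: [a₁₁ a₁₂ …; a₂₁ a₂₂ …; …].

T = [4/5 3/5 0; 3/5 -4/5 0; 0 0 1]

T1 = [-1 0 0; 0 1 0; 0 0 1]
T2·T1 = [-7/25 -24/25 0; -24/25 7/25 0; 0 0 1]
T3·…·T1 = [4/5 3/5 0; 3/5 -4/5 0; 0 0 1]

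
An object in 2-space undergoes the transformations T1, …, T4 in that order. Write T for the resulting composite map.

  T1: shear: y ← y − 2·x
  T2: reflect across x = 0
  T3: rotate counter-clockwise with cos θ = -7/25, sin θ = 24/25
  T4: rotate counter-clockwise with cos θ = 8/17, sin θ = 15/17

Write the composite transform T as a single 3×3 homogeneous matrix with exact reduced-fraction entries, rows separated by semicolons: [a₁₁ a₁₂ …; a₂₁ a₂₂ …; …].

T = [118/85 -87/425 0; 149/85 -416/425 0; 0 0 1]

T1 = [1 0 0; -2 1 0; 0 0 1]
T2·T1 = [-1 0 0; -2 1 0; 0 0 1]
T3·…·T1 = [11/5 -24/25 0; -2/5 -7/25 0; 0 0 1]
T4·…·T1 = [118/85 -87/425 0; 149/85 -416/425 0; 0 0 1]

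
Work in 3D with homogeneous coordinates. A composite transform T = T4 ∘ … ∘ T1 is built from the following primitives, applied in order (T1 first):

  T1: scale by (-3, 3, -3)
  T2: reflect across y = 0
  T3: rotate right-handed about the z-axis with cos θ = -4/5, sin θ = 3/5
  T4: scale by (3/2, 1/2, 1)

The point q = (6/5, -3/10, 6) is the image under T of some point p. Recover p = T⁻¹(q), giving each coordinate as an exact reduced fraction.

T1 = [-3 0 0 0; 0 3 0 0; 0 0 -3 0; 0 0 0 1]
T2·T1 = [-3 0 0 0; 0 -3 0 0; 0 0 -3 0; 0 0 0 1]
T3·…·T1 = [12/5 9/5 0 0; -9/5 12/5 0 0; 0 0 -3 0; 0 0 0 1]
T4·…·T1 = [18/5 27/10 0 0; -9/10 6/5 0 0; 0 0 -3 0; 0 0 0 1]
det M = -81/4; M⁻¹ = [8/45 -2/5 0 0; 2/15 8/15 0 0; 0 0 -1/3 0; 0 0 0 1]
M⁻¹ · (6/5, -3/10, 6)ᵀ = (1/3, 0, -2)ᵀ

p = (1/3, 0, -2)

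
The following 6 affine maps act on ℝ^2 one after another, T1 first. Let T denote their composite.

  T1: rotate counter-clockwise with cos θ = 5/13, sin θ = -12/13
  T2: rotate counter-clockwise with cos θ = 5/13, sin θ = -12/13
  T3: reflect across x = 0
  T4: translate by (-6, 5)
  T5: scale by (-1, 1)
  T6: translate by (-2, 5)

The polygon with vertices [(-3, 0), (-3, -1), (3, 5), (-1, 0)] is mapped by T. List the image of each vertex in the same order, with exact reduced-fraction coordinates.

T1 rotate counter-clockwise with cos θ = 5/13, sin θ = -12/13: (-3, 0) → (-15/13, 36/13); (-3, -1) → (-27/13, 31/13); (3, 5) → (75/13, -11/13); (-1, 0) → (-5/13, 12/13)
T2 rotate counter-clockwise with cos θ = 5/13, sin θ = -12/13: (-15/13, 36/13) → (357/169, 360/169); (-27/13, 31/13) → (237/169, 479/169); (75/13, -11/13) → (243/169, -955/169); (-5/13, 12/13) → (119/169, 120/169)
T3 reflect across x = 0: (357/169, 360/169) → (-357/169, 360/169); (237/169, 479/169) → (-237/169, 479/169); (243/169, -955/169) → (-243/169, -955/169); (119/169, 120/169) → (-119/169, 120/169)
T4 translate by (-6, 5): (-357/169, 360/169) → (-1371/169, 1205/169); (-237/169, 479/169) → (-1251/169, 1324/169); (-243/169, -955/169) → (-1257/169, -110/169); (-119/169, 120/169) → (-1133/169, 965/169)
T5 scale by (-1, 1): (-1371/169, 1205/169) → (1371/169, 1205/169); (-1251/169, 1324/169) → (1251/169, 1324/169); (-1257/169, -110/169) → (1257/169, -110/169); (-1133/169, 965/169) → (1133/169, 965/169)
T6 translate by (-2, 5): (1371/169, 1205/169) → (1033/169, 2050/169); (1251/169, 1324/169) → (913/169, 2169/169); (1257/169, -110/169) → (919/169, 735/169); (1133/169, 965/169) → (795/169, 1810/169)

image vertices: (1033/169, 2050/169), (913/169, 2169/169), (919/169, 735/169), (795/169, 1810/169)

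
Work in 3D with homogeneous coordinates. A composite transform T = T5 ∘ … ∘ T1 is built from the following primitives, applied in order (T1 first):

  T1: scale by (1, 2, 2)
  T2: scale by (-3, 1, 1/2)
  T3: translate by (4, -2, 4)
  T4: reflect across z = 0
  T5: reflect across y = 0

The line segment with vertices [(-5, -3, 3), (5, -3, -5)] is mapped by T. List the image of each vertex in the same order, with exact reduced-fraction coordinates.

T1 scale by (1, 2, 2): (-5, -3, 3) → (-5, -6, 6); (5, -3, -5) → (5, -6, -10)
T2 scale by (-3, 1, 1/2): (-5, -6, 6) → (15, -6, 3); (5, -6, -10) → (-15, -6, -5)
T3 translate by (4, -2, 4): (15, -6, 3) → (19, -8, 7); (-15, -6, -5) → (-11, -8, -1)
T4 reflect across z = 0: (19, -8, 7) → (19, -8, -7); (-11, -8, -1) → (-11, -8, 1)
T5 reflect across y = 0: (19, -8, -7) → (19, 8, -7); (-11, -8, 1) → (-11, 8, 1)

image vertices: (19, 8, -7), (-11, 8, 1)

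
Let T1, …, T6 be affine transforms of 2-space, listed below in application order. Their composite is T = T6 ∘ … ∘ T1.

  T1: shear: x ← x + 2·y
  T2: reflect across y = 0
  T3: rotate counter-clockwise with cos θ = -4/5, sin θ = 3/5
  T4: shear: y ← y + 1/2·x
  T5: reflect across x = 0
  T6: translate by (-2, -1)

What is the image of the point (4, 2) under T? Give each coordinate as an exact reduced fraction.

T1 shear: x ← x + 2·y: (4, 2) → (8, 2)
T2 reflect across y = 0: (8, 2) → (8, -2)
T3 rotate counter-clockwise with cos θ = -4/5, sin θ = 3/5: (8, -2) → (-26/5, 32/5)
T4 shear: y ← y + 1/2·x: (-26/5, 32/5) → (-26/5, 19/5)
T5 reflect across x = 0: (-26/5, 19/5) → (26/5, 19/5)
T6 translate by (-2, -1): (26/5, 19/5) → (16/5, 14/5)

T(p) = (16/5, 14/5)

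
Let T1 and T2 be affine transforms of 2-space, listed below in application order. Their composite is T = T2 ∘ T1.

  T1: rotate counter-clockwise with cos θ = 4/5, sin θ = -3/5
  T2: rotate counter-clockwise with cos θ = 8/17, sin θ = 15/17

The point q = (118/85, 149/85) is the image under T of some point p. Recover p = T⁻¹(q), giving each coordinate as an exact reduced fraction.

T1 = [4/5 3/5 0; -3/5 4/5 0; 0 0 1]
T2·T1 = [77/85 -36/85 0; 36/85 77/85 0; 0 0 1]
det M = 1; M⁻¹ = [77/85 36/85 0; -36/85 77/85 0; 0 0 1]
M⁻¹ · (118/85, 149/85)ᵀ = (2, 1)ᵀ

p = (2, 1)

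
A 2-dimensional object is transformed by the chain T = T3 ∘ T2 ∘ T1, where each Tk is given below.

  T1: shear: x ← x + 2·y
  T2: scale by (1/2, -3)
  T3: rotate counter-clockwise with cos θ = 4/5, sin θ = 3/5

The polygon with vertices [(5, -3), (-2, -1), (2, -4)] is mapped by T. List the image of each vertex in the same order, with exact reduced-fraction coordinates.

T1 shear: x ← x + 2·y: (5, -3) → (-1, -3); (-2, -1) → (-4, -1); (2, -4) → (-6, -4)
T2 scale by (1/2, -3): (-1, -3) → (-1/2, 9); (-4, -1) → (-2, 3); (-6, -4) → (-3, 12)
T3 rotate counter-clockwise with cos θ = 4/5, sin θ = 3/5: (-1/2, 9) → (-29/5, 69/10); (-2, 3) → (-17/5, 6/5); (-3, 12) → (-48/5, 39/5)

image vertices: (-29/5, 69/10), (-17/5, 6/5), (-48/5, 39/5)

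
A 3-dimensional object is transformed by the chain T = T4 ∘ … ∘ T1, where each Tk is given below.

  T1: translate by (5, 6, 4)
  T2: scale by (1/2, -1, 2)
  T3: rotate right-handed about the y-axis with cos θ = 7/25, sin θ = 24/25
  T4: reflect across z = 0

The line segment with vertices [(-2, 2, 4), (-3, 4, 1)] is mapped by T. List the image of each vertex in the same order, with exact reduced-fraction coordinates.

T1 translate by (5, 6, 4): (-2, 2, 4) → (3, 8, 8); (-3, 4, 1) → (2, 10, 5)
T2 scale by (1/2, -1, 2): (3, 8, 8) → (3/2, -8, 16); (2, 10, 5) → (1, -10, 10)
T3 rotate right-handed about the y-axis with cos θ = 7/25, sin θ = 24/25: (3/2, -8, 16) → (789/50, -8, 76/25); (1, -10, 10) → (247/25, -10, 46/25)
T4 reflect across z = 0: (789/50, -8, 76/25) → (789/50, -8, -76/25); (247/25, -10, 46/25) → (247/25, -10, -46/25)

image vertices: (789/50, -8, -76/25), (247/25, -10, -46/25)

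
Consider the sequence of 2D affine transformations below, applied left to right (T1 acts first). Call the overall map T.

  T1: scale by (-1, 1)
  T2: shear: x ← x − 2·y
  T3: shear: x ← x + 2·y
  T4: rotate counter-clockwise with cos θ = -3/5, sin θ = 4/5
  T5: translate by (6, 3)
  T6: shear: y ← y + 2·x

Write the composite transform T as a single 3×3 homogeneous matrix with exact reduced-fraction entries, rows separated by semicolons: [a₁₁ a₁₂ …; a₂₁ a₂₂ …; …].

T = [3/5 -4/5 6; 2/5 -11/5 15; 0 0 1]

T1 = [-1 0 0; 0 1 0; 0 0 1]
T2·T1 = [-1 -2 0; 0 1 0; 0 0 1]
T3·…·T1 = [-1 0 0; 0 1 0; 0 0 1]
T4·…·T1 = [3/5 -4/5 0; -4/5 -3/5 0; 0 0 1]
T5·…·T1 = [3/5 -4/5 6; -4/5 -3/5 3; 0 0 1]
T6·…·T1 = [3/5 -4/5 6; 2/5 -11/5 15; 0 0 1]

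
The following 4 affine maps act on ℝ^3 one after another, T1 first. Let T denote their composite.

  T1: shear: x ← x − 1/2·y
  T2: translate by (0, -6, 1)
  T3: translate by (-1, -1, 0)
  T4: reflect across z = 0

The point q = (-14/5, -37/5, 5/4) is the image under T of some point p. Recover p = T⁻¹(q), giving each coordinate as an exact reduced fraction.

T1 = [1 -1/2 0 0; 0 1 0 0; 0 0 1 0; 0 0 0 1]
T2·T1 = [1 -1/2 0 0; 0 1 0 -6; 0 0 1 1; 0 0 0 1]
T3·…·T1 = [1 -1/2 0 -1; 0 1 0 -7; 0 0 1 1; 0 0 0 1]
T4·…·T1 = [1 -1/2 0 -1; 0 1 0 -7; 0 0 -1 -1; 0 0 0 1]
det M = -1; M⁻¹ = [1 1/2 0 9/2; 0 1 0 7; 0 0 -1 -1; 0 0 0 1]
M⁻¹ · (-14/5, -37/5, 5/4)ᵀ = (-2, -2/5, -9/4)ᵀ

p = (-2, -2/5, -9/4)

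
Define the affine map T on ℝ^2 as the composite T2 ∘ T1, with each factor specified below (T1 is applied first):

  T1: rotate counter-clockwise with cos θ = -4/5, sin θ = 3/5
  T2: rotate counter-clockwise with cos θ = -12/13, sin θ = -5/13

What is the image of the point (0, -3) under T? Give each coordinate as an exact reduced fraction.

T1 rotate counter-clockwise with cos θ = -4/5, sin θ = 3/5: (0, -3) → (9/5, 12/5)
T2 rotate counter-clockwise with cos θ = -12/13, sin θ = -5/13: (9/5, 12/5) → (-48/65, -189/65)

T(p) = (-48/65, -189/65)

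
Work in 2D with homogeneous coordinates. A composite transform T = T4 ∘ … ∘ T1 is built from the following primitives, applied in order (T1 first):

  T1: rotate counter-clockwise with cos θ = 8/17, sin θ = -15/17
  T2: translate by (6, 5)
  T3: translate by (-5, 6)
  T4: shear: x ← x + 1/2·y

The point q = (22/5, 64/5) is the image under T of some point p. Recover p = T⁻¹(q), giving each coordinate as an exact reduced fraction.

T1 = [8/17 15/17 0; -15/17 8/17 0; 0 0 1]
T2·T1 = [8/17 15/17 6; -15/17 8/17 5; 0 0 1]
T3·…·T1 = [8/17 15/17 1; -15/17 8/17 11; 0 0 1]
T4·…·T1 = [1/34 19/17 13/2; -15/17 8/17 11; 0 0 1]
det M = 1; M⁻¹ = [8/17 -19/17 157/17; 15/17 1/34 -103/17; 0 0 1]
M⁻¹ · (22/5, 64/5)ᵀ = (-3, -9/5)ᵀ

p = (-3, -9/5)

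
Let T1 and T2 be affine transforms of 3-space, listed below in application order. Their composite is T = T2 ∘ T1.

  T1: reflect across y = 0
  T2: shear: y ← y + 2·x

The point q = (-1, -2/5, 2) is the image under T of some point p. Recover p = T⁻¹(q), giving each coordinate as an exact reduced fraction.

p = (-1, -8/5, 2)

T1 = [1 0 0 0; 0 -1 0 0; 0 0 1 0; 0 0 0 1]
T2·T1 = [1 0 0 0; 2 -1 0 0; 0 0 1 0; 0 0 0 1]
det M = -1; M⁻¹ = [1 0 0 0; 2 -1 0 0; 0 0 1 0; 0 0 0 1]
M⁻¹ · (-1, -2/5, 2)ᵀ = (-1, -8/5, 2)ᵀ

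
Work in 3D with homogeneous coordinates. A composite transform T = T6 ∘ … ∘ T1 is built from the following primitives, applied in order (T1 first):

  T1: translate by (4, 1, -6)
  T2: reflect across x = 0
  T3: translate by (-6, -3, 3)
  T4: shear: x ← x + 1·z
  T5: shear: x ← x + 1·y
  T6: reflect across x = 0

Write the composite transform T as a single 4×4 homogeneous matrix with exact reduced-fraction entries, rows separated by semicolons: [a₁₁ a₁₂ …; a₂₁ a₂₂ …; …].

T1 = [1 0 0 4; 0 1 0 1; 0 0 1 -6; 0 0 0 1]
T2·T1 = [-1 0 0 -4; 0 1 0 1; 0 0 1 -6; 0 0 0 1]
T3·…·T1 = [-1 0 0 -10; 0 1 0 -2; 0 0 1 -3; 0 0 0 1]
T4·…·T1 = [-1 0 1 -13; 0 1 0 -2; 0 0 1 -3; 0 0 0 1]
T5·…·T1 = [-1 1 1 -15; 0 1 0 -2; 0 0 1 -3; 0 0 0 1]
T6·…·T1 = [1 -1 -1 15; 0 1 0 -2; 0 0 1 -3; 0 0 0 1]

T = [1 -1 -1 15; 0 1 0 -2; 0 0 1 -3; 0 0 0 1]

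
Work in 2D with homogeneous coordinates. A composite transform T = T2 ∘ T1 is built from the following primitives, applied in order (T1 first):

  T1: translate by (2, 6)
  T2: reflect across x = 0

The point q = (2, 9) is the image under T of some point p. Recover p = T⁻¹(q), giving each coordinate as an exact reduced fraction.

T1 = [1 0 2; 0 1 6; 0 0 1]
T2·T1 = [-1 0 -2; 0 1 6; 0 0 1]
det M = -1; M⁻¹ = [-1 0 -2; 0 1 -6; 0 0 1]
M⁻¹ · (2, 9)ᵀ = (-4, 3)ᵀ

p = (-4, 3)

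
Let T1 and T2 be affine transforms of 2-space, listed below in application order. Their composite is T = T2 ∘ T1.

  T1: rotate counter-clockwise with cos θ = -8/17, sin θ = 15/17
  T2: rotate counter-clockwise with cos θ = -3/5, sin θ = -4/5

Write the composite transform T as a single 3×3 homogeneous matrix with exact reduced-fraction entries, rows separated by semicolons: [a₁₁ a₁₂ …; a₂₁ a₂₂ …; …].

T = [84/85 13/85 0; -13/85 84/85 0; 0 0 1]

T1 = [-8/17 -15/17 0; 15/17 -8/17 0; 0 0 1]
T2·T1 = [84/85 13/85 0; -13/85 84/85 0; 0 0 1]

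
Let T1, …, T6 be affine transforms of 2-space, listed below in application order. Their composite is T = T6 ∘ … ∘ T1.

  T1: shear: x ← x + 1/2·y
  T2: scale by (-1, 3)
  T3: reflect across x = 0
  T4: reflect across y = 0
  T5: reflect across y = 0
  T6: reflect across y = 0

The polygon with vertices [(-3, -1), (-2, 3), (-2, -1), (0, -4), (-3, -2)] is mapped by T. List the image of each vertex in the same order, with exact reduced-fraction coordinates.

image vertices: (-7/2, 3), (-1/2, -9), (-5/2, 3), (-2, 12), (-4, 6)

T1 shear: x ← x + 1/2·y: (-3, -1) → (-7/2, -1); (-2, 3) → (-1/2, 3); (-2, -1) → (-5/2, -1); (0, -4) → (-2, -4); (-3, -2) → (-4, -2)
T2 scale by (-1, 3): (-7/2, -1) → (7/2, -3); (-1/2, 3) → (1/2, 9); (-5/2, -1) → (5/2, -3); (-2, -4) → (2, -12); (-4, -2) → (4, -6)
T3 reflect across x = 0: (7/2, -3) → (-7/2, -3); (1/2, 9) → (-1/2, 9); (5/2, -3) → (-5/2, -3); (2, -12) → (-2, -12); (4, -6) → (-4, -6)
T4 reflect across y = 0: (-7/2, -3) → (-7/2, 3); (-1/2, 9) → (-1/2, -9); (-5/2, -3) → (-5/2, 3); (-2, -12) → (-2, 12); (-4, -6) → (-4, 6)
T5 reflect across y = 0: (-7/2, 3) → (-7/2, -3); (-1/2, -9) → (-1/2, 9); (-5/2, 3) → (-5/2, -3); (-2, 12) → (-2, -12); (-4, 6) → (-4, -6)
T6 reflect across y = 0: (-7/2, -3) → (-7/2, 3); (-1/2, 9) → (-1/2, -9); (-5/2, -3) → (-5/2, 3); (-2, -12) → (-2, 12); (-4, -6) → (-4, 6)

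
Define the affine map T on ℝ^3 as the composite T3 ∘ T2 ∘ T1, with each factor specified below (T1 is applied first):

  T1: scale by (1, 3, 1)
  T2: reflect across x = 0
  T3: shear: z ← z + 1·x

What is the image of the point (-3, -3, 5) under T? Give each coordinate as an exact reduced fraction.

T(p) = (3, -9, 8)

T1 scale by (1, 3, 1): (-3, -3, 5) → (-3, -9, 5)
T2 reflect across x = 0: (-3, -9, 5) → (3, -9, 5)
T3 shear: z ← z + 1·x: (3, -9, 5) → (3, -9, 8)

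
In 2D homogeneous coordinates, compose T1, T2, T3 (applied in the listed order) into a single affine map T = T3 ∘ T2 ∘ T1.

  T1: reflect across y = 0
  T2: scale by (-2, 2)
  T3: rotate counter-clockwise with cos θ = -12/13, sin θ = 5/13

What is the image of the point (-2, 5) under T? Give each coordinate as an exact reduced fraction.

T(p) = (2/13, 140/13)

T1 reflect across y = 0: (-2, 5) → (-2, -5)
T2 scale by (-2, 2): (-2, -5) → (4, -10)
T3 rotate counter-clockwise with cos θ = -12/13, sin θ = 5/13: (4, -10) → (2/13, 140/13)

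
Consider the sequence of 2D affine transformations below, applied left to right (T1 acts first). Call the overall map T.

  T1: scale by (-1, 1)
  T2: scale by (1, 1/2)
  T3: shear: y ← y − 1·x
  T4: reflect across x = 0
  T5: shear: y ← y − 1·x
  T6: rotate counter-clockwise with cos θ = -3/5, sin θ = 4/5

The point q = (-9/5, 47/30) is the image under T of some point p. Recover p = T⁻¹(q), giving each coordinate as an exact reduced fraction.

p = (7/3, 1)

T1 = [-1 0 0; 0 1 0; 0 0 1]
T2·T1 = [-1 0 0; 0 1/2 0; 0 0 1]
T3·…·T1 = [-1 0 0; 1 1/2 0; 0 0 1]
T4·…·T1 = [1 0 0; 1 1/2 0; 0 0 1]
T5·…·T1 = [1 0 0; 0 1/2 0; 0 0 1]
T6·…·T1 = [-3/5 -2/5 0; 4/5 -3/10 0; 0 0 1]
det M = 1/2; M⁻¹ = [-3/5 4/5 0; -8/5 -6/5 0; 0 0 1]
M⁻¹ · (-9/5, 47/30)ᵀ = (7/3, 1)ᵀ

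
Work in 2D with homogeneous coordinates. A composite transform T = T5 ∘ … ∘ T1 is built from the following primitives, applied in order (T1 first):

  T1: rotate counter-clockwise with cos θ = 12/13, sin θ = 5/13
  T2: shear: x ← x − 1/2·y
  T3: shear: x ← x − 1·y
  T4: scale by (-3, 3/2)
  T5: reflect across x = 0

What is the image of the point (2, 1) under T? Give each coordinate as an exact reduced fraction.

T(p) = (-42/13, 33/13)

T1 rotate counter-clockwise with cos θ = 12/13, sin θ = 5/13: (2, 1) → (19/13, 22/13)
T2 shear: x ← x − 1/2·y: (19/13, 22/13) → (8/13, 22/13)
T3 shear: x ← x − 1·y: (8/13, 22/13) → (-14/13, 22/13)
T4 scale by (-3, 3/2): (-14/13, 22/13) → (42/13, 33/13)
T5 reflect across x = 0: (42/13, 33/13) → (-42/13, 33/13)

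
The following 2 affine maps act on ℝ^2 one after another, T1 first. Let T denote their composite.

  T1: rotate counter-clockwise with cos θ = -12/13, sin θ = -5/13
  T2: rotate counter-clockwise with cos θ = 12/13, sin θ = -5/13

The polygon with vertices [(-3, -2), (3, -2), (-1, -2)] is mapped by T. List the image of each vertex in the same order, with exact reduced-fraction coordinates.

image vertices: (3, 2), (-3, 2), (1, 2)

T1 rotate counter-clockwise with cos θ = -12/13, sin θ = -5/13: (-3, -2) → (2, 3); (3, -2) → (-46/13, 9/13); (-1, -2) → (2/13, 29/13)
T2 rotate counter-clockwise with cos θ = 12/13, sin θ = -5/13: (2, 3) → (3, 2); (-46/13, 9/13) → (-3, 2); (2/13, 29/13) → (1, 2)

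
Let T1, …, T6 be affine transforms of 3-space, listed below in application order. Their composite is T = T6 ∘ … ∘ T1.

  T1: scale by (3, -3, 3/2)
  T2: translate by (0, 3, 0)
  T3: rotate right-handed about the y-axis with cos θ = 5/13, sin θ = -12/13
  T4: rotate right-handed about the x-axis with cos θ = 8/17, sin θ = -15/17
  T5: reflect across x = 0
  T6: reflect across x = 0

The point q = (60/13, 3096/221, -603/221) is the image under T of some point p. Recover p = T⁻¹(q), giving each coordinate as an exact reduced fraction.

p = (4, -2, 0)

T1 = [3 0 0 0; 0 -3 0 0; 0 0 3/2 0; 0 0 0 1]
T2·T1 = [3 0 0 0; 0 -3 0 3; 0 0 3/2 0; 0 0 0 1]
T3·…·T1 = [15/13 0 -18/13 0; 0 -3 0 3; 36/13 0 15/26 0; 0 0 0 1]
T4·…·T1 = [15/13 0 -18/13 0; 540/221 -24/17 225/442 24/17; 288/221 45/17 60/221 -45/17; 0 0 0 1]
T5·…·T1 = [-15/13 0 18/13 0; 540/221 -24/17 225/442 24/17; 288/221 45/17 60/221 -45/17; 0 0 0 1]
T6·…·T1 = [15/13 0 -18/13 0; 540/221 -24/17 225/442 24/17; 288/221 45/17 60/221 -45/17; 0 0 0 1]
det M = -27/2; M⁻¹ = [5/39 60/221 32/221 0; 0 -8/51 5/17 1; -8/13 50/221 80/663 0; 0 0 0 1]
M⁻¹ · (60/13, 3096/221, -603/221)ᵀ = (4, -2, 0)ᵀ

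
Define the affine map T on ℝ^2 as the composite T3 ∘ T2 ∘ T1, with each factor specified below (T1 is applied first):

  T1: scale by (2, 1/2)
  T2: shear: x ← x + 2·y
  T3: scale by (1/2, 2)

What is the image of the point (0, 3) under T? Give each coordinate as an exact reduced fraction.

T(p) = (3/2, 3)

T1 scale by (2, 1/2): (0, 3) → (0, 3/2)
T2 shear: x ← x + 2·y: (0, 3/2) → (3, 3/2)
T3 scale by (1/2, 2): (3, 3/2) → (3/2, 3)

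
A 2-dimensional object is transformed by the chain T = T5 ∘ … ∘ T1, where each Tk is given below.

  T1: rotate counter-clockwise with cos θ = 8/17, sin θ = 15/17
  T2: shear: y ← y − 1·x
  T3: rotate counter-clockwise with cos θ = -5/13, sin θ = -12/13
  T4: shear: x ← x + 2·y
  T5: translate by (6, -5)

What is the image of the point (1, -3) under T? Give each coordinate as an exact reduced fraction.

T(p) = (-335/221, -1431/221)

T1 rotate counter-clockwise with cos θ = 8/17, sin θ = 15/17: (1, -3) → (53/17, -9/17)
T2 shear: y ← y − 1·x: (53/17, -9/17) → (53/17, -62/17)
T3 rotate counter-clockwise with cos θ = -5/13, sin θ = -12/13: (53/17, -62/17) → (-1009/221, -326/221)
T4 shear: x ← x + 2·y: (-1009/221, -326/221) → (-1661/221, -326/221)
T5 translate by (6, -5): (-1661/221, -326/221) → (-335/221, -1431/221)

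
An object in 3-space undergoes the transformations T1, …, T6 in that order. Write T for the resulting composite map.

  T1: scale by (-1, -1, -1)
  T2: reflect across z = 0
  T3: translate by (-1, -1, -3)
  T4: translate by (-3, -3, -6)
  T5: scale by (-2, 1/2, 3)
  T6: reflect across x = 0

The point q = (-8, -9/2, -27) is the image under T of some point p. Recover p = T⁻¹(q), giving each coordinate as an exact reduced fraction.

p = (0, 5, 0)

T1 = [-1 0 0 0; 0 -1 0 0; 0 0 -1 0; 0 0 0 1]
T2·T1 = [-1 0 0 0; 0 -1 0 0; 0 0 1 0; 0 0 0 1]
T3·…·T1 = [-1 0 0 -1; 0 -1 0 -1; 0 0 1 -3; 0 0 0 1]
T4·…·T1 = [-1 0 0 -4; 0 -1 0 -4; 0 0 1 -9; 0 0 0 1]
T5·…·T1 = [2 0 0 8; 0 -1/2 0 -2; 0 0 3 -27; 0 0 0 1]
T6·…·T1 = [-2 0 0 -8; 0 -1/2 0 -2; 0 0 3 -27; 0 0 0 1]
det M = 3; M⁻¹ = [-1/2 0 0 -4; 0 -2 0 -4; 0 0 1/3 9; 0 0 0 1]
M⁻¹ · (-8, -9/2, -27)ᵀ = (0, 5, 0)ᵀ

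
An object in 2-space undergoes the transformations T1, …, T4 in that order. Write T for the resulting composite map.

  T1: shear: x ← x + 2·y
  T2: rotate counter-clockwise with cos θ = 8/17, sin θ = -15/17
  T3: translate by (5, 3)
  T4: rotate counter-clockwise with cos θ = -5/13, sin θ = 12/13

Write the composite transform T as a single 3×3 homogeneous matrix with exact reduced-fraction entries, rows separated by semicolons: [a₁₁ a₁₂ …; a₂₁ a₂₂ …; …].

T = [140/221 109/221 -61/13; 171/221 482/221 45/13; 0 0 1]

T1 = [1 2 0; 0 1 0; 0 0 1]
T2·T1 = [8/17 31/17 0; -15/17 -22/17 0; 0 0 1]
T3·…·T1 = [8/17 31/17 5; -15/17 -22/17 3; 0 0 1]
T4·…·T1 = [140/221 109/221 -61/13; 171/221 482/221 45/13; 0 0 1]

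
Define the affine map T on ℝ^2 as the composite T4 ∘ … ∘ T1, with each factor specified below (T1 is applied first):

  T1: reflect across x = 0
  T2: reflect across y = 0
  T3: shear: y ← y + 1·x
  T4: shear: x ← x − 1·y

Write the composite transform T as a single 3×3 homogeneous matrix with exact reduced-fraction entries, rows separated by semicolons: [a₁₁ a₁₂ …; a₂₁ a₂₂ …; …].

T1 = [-1 0 0; 0 1 0; 0 0 1]
T2·T1 = [-1 0 0; 0 -1 0; 0 0 1]
T3·…·T1 = [-1 0 0; -1 -1 0; 0 0 1]
T4·…·T1 = [0 1 0; -1 -1 0; 0 0 1]

T = [0 1 0; -1 -1 0; 0 0 1]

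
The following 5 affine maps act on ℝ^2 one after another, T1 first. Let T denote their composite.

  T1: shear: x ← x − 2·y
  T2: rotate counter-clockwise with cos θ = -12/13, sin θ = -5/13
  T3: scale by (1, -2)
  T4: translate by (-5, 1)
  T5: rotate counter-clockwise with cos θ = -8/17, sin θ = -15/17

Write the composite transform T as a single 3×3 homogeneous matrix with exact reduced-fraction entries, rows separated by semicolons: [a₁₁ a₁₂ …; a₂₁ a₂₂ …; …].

T = [246/221 -172/221 55/17; 100/221 -467/221 67/17; 0 0 1]

T1 = [1 -2 0; 0 1 0; 0 0 1]
T2·T1 = [-12/13 29/13 0; -5/13 -2/13 0; 0 0 1]
T3·…·T1 = [-12/13 29/13 0; 10/13 4/13 0; 0 0 1]
T4·…·T1 = [-12/13 29/13 -5; 10/13 4/13 1; 0 0 1]
T5·…·T1 = [246/221 -172/221 55/17; 100/221 -467/221 67/17; 0 0 1]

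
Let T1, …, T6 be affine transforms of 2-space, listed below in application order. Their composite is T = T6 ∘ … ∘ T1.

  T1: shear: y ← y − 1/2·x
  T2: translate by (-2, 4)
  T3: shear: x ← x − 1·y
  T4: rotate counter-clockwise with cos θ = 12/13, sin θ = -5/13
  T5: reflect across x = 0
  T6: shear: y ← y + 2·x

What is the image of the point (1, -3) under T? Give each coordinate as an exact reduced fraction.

T1 shear: y ← y − 1/2·x: (1, -3) → (1, -7/2)
T2 translate by (-2, 4): (1, -7/2) → (-1, 1/2)
T3 shear: x ← x − 1·y: (-1, 1/2) → (-3/2, 1/2)
T4 rotate counter-clockwise with cos θ = 12/13, sin θ = -5/13: (-3/2, 1/2) → (-31/26, 27/26)
T5 reflect across x = 0: (-31/26, 27/26) → (31/26, 27/26)
T6 shear: y ← y + 2·x: (31/26, 27/26) → (31/26, 89/26)

T(p) = (31/26, 89/26)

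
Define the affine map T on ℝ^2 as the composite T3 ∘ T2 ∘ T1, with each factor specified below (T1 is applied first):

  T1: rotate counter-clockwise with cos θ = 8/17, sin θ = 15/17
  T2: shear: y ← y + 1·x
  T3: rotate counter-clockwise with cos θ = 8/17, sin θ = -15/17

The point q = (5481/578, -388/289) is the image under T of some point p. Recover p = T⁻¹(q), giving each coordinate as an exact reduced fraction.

T1 = [8/17 -15/17 0; 15/17 8/17 0; 0 0 1]
T2·T1 = [8/17 -15/17 0; 23/17 -7/17 0; 0 0 1]
T3·…·T1 = [409/289 -225/289 0; 64/289 169/289 0; 0 0 1]
det M = 1; M⁻¹ = [169/289 225/289 0; -64/289 409/289 0; 0 0 1]
M⁻¹ · (5481/578, -388/289)ᵀ = (9/2, -4)ᵀ

p = (9/2, -4)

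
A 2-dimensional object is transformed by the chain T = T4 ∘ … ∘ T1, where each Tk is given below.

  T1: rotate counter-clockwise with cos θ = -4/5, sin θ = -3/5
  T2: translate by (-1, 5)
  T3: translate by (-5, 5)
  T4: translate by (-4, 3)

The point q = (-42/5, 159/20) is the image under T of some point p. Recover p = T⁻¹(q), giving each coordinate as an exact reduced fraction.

T1 = [-4/5 3/5 0; -3/5 -4/5 0; 0 0 1]
T2·T1 = [-4/5 3/5 -1; -3/5 -4/5 5; 0 0 1]
T3·…·T1 = [-4/5 3/5 -6; -3/5 -4/5 10; 0 0 1]
T4·…·T1 = [-4/5 3/5 -10; -3/5 -4/5 13; 0 0 1]
det M = 1; M⁻¹ = [-4/5 -3/5 -1/5; 3/5 -4/5 82/5; 0 0 1]
M⁻¹ · (-42/5, 159/20)ᵀ = (7/4, 5)ᵀ

p = (7/4, 5)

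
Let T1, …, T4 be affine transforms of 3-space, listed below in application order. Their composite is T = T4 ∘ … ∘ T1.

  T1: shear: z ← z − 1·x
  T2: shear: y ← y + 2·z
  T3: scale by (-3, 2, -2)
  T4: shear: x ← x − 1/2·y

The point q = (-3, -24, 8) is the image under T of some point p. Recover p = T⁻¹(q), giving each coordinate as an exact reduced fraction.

T1 = [1 0 0 0; 0 1 0 0; -1 0 1 0; 0 0 0 1]
T2·T1 = [1 0 0 0; -2 1 2 0; -1 0 1 0; 0 0 0 1]
T3·…·T1 = [-3 0 0 0; -4 2 4 0; 2 0 -2 0; 0 0 0 1]
T4·…·T1 = [-1 -1 -2 0; -4 2 4 0; 2 0 -2 0; 0 0 0 1]
det M = 12; M⁻¹ = [-1/3 -1/6 0 0; 0 1/2 1 0; -1/3 -1/6 -1/2 0; 0 0 0 1]
M⁻¹ · (-3, -24, 8)ᵀ = (5, -4, 1)ᵀ

p = (5, -4, 1)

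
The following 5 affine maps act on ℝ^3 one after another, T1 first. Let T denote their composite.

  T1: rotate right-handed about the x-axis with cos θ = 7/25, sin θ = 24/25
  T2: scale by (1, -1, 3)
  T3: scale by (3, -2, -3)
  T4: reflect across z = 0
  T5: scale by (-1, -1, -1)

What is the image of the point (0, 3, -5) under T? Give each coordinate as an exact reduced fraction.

T(p) = (0, -282/25, -333/25)

T1 rotate right-handed about the x-axis with cos θ = 7/25, sin θ = 24/25: (0, 3, -5) → (0, 141/25, 37/25)
T2 scale by (1, -1, 3): (0, 141/25, 37/25) → (0, -141/25, 111/25)
T3 scale by (3, -2, -3): (0, -141/25, 111/25) → (0, 282/25, -333/25)
T4 reflect across z = 0: (0, 282/25, -333/25) → (0, 282/25, 333/25)
T5 scale by (-1, -1, -1): (0, 282/25, 333/25) → (0, -282/25, -333/25)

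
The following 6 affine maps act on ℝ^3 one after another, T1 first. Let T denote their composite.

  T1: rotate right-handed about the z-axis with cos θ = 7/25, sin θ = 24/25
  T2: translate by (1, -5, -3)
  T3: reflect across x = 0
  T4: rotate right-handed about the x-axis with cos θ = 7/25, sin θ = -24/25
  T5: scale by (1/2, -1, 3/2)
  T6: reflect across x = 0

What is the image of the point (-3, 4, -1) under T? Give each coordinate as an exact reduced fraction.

T(p) = (-46/25, 3583/625, 5034/625)

T1 rotate right-handed about the z-axis with cos θ = 7/25, sin θ = 24/25: (-3, 4, -1) → (-117/25, -44/25, -1)
T2 translate by (1, -5, -3): (-117/25, -44/25, -1) → (-92/25, -169/25, -4)
T3 reflect across x = 0: (-92/25, -169/25, -4) → (92/25, -169/25, -4)
T4 rotate right-handed about the x-axis with cos θ = 7/25, sin θ = -24/25: (92/25, -169/25, -4) → (92/25, -3583/625, 3356/625)
T5 scale by (1/2, -1, 3/2): (92/25, -3583/625, 3356/625) → (46/25, 3583/625, 5034/625)
T6 reflect across x = 0: (46/25, 3583/625, 5034/625) → (-46/25, 3583/625, 5034/625)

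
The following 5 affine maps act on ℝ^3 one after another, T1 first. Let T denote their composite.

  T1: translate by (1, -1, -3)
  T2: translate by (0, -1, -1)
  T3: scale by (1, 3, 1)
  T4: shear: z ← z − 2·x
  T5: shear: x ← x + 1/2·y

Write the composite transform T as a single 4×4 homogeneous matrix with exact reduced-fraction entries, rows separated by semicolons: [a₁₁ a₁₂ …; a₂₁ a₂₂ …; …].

T = [1 3/2 0 -2; 0 3 0 -6; -2 0 1 -6; 0 0 0 1]

T1 = [1 0 0 1; 0 1 0 -1; 0 0 1 -3; 0 0 0 1]
T2·T1 = [1 0 0 1; 0 1 0 -2; 0 0 1 -4; 0 0 0 1]
T3·…·T1 = [1 0 0 1; 0 3 0 -6; 0 0 1 -4; 0 0 0 1]
T4·…·T1 = [1 0 0 1; 0 3 0 -6; -2 0 1 -6; 0 0 0 1]
T5·…·T1 = [1 3/2 0 -2; 0 3 0 -6; -2 0 1 -6; 0 0 0 1]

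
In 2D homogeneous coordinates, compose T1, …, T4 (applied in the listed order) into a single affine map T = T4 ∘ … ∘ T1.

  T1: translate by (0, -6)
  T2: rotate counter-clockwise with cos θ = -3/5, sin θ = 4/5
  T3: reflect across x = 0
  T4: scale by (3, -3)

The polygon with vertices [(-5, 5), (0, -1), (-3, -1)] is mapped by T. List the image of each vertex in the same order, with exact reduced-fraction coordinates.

T1 translate by (0, -6): (-5, 5) → (-5, -1); (0, -1) → (0, -7); (-3, -1) → (-3, -7)
T2 rotate counter-clockwise with cos θ = -3/5, sin θ = 4/5: (-5, -1) → (19/5, -17/5); (0, -7) → (28/5, 21/5); (-3, -7) → (37/5, 9/5)
T3 reflect across x = 0: (19/5, -17/5) → (-19/5, -17/5); (28/5, 21/5) → (-28/5, 21/5); (37/5, 9/5) → (-37/5, 9/5)
T4 scale by (3, -3): (-19/5, -17/5) → (-57/5, 51/5); (-28/5, 21/5) → (-84/5, -63/5); (-37/5, 9/5) → (-111/5, -27/5)

image vertices: (-57/5, 51/5), (-84/5, -63/5), (-111/5, -27/5)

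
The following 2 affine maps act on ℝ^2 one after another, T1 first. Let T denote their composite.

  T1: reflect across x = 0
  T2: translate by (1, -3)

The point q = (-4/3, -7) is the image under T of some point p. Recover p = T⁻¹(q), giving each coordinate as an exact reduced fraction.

p = (7/3, -4)

T1 = [-1 0 0; 0 1 0; 0 0 1]
T2·T1 = [-1 0 1; 0 1 -3; 0 0 1]
det M = -1; M⁻¹ = [-1 0 1; 0 1 3; 0 0 1]
M⁻¹ · (-4/3, -7)ᵀ = (7/3, -4)ᵀ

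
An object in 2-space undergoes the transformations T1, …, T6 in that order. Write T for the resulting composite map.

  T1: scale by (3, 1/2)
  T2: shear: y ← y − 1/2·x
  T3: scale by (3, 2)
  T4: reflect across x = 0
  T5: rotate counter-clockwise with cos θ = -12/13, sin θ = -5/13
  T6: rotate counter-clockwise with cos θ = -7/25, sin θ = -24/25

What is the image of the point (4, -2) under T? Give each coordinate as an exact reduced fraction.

T1 scale by (3, 1/2): (4, -2) → (12, -1)
T2 shear: y ← y − 1/2·x: (12, -1) → (12, -7)
T3 scale by (3, 2): (12, -7) → (36, -14)
T4 reflect across x = 0: (36, -14) → (-36, -14)
T5 rotate counter-clockwise with cos θ = -12/13, sin θ = -5/13: (-36, -14) → (362/13, 348/13)
T6 rotate counter-clockwise with cos θ = -7/25, sin θ = -24/25: (362/13, 348/13) → (5818/325, -11124/325)

T(p) = (5818/325, -11124/325)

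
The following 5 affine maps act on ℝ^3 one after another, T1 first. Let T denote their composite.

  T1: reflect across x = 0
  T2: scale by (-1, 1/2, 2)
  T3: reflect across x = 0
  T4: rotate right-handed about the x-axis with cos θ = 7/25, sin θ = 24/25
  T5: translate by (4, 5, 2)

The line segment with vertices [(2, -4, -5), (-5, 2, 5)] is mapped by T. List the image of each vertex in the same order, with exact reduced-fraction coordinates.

T1 reflect across x = 0: (2, -4, -5) → (-2, -4, -5); (-5, 2, 5) → (5, 2, 5)
T2 scale by (-1, 1/2, 2): (-2, -4, -5) → (2, -2, -10); (5, 2, 5) → (-5, 1, 10)
T3 reflect across x = 0: (2, -2, -10) → (-2, -2, -10); (-5, 1, 10) → (5, 1, 10)
T4 rotate right-handed about the x-axis with cos θ = 7/25, sin θ = 24/25: (-2, -2, -10) → (-2, 226/25, -118/25); (5, 1, 10) → (5, -233/25, 94/25)
T5 translate by (4, 5, 2): (-2, 226/25, -118/25) → (2, 351/25, -68/25); (5, -233/25, 94/25) → (9, -108/25, 144/25)

image vertices: (2, 351/25, -68/25), (9, -108/25, 144/25)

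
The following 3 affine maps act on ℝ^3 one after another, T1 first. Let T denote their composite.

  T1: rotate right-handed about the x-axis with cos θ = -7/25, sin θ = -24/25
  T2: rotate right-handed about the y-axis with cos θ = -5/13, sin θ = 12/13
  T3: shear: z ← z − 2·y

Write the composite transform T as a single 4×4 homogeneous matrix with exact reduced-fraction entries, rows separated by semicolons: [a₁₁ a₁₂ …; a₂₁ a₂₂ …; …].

T = [-5/13 -288/325 -84/325 0; 0 -7/25 24/25 0; -12/13 302/325 -589/325 0; 0 0 0 1]

T1 = [1 0 0 0; 0 -7/25 24/25 0; 0 -24/25 -7/25 0; 0 0 0 1]
T2·T1 = [-5/13 -288/325 -84/325 0; 0 -7/25 24/25 0; -12/13 24/65 7/65 0; 0 0 0 1]
T3·…·T1 = [-5/13 -288/325 -84/325 0; 0 -7/25 24/25 0; -12/13 302/325 -589/325 0; 0 0 0 1]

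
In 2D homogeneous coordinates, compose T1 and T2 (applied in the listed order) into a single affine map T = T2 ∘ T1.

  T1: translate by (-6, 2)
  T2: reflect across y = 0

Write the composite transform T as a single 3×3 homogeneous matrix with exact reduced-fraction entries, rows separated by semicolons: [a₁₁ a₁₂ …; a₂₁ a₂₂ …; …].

T1 = [1 0 -6; 0 1 2; 0 0 1]
T2·T1 = [1 0 -6; 0 -1 -2; 0 0 1]

T = [1 0 -6; 0 -1 -2; 0 0 1]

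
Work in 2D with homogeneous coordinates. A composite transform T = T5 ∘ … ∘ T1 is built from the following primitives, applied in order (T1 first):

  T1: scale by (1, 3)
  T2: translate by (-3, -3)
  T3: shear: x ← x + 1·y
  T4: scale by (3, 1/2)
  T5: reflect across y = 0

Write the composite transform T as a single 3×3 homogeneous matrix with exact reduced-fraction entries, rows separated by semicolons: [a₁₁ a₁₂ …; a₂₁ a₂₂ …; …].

T = [3 9 -18; 0 -3/2 3/2; 0 0 1]

T1 = [1 0 0; 0 3 0; 0 0 1]
T2·T1 = [1 0 -3; 0 3 -3; 0 0 1]
T3·…·T1 = [1 3 -6; 0 3 -3; 0 0 1]
T4·…·T1 = [3 9 -18; 0 3/2 -3/2; 0 0 1]
T5·…·T1 = [3 9 -18; 0 -3/2 3/2; 0 0 1]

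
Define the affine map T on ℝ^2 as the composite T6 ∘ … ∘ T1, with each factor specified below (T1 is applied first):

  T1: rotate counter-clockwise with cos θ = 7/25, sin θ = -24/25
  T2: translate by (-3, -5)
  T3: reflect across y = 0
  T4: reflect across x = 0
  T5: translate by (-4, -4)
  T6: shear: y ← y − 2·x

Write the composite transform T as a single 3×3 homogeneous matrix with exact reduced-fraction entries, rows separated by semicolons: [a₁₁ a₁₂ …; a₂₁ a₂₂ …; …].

T1 = [7/25 24/25 0; -24/25 7/25 0; 0 0 1]
T2·T1 = [7/25 24/25 -3; -24/25 7/25 -5; 0 0 1]
T3·…·T1 = [7/25 24/25 -3; 24/25 -7/25 5; 0 0 1]
T4·…·T1 = [-7/25 -24/25 3; 24/25 -7/25 5; 0 0 1]
T5·…·T1 = [-7/25 -24/25 -1; 24/25 -7/25 1; 0 0 1]
T6·…·T1 = [-7/25 -24/25 -1; 38/25 41/25 3; 0 0 1]

T = [-7/25 -24/25 -1; 38/25 41/25 3; 0 0 1]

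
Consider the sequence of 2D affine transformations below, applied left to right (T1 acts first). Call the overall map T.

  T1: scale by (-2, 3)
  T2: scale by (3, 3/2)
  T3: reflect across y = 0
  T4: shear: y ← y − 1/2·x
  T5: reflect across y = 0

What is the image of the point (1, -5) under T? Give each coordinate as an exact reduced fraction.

T(p) = (-6, -51/2)

T1 scale by (-2, 3): (1, -5) → (-2, -15)
T2 scale by (3, 3/2): (-2, -15) → (-6, -45/2)
T3 reflect across y = 0: (-6, -45/2) → (-6, 45/2)
T4 shear: y ← y − 1/2·x: (-6, 45/2) → (-6, 51/2)
T5 reflect across y = 0: (-6, 51/2) → (-6, -51/2)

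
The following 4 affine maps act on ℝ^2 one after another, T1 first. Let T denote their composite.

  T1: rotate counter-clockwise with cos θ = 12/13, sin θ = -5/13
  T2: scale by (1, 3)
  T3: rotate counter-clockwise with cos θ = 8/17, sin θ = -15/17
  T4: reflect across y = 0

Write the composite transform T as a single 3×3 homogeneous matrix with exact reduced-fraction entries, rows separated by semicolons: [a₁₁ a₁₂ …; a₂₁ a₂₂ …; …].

T1 = [12/13 5/13 0; -5/13 12/13 0; 0 0 1]
T2·T1 = [12/13 5/13 0; -15/13 36/13 0; 0 0 1]
T3·…·T1 = [-129/221 580/221 0; -300/221 213/221 0; 0 0 1]
T4·…·T1 = [-129/221 580/221 0; 300/221 -213/221 0; 0 0 1]

T = [-129/221 580/221 0; 300/221 -213/221 0; 0 0 1]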